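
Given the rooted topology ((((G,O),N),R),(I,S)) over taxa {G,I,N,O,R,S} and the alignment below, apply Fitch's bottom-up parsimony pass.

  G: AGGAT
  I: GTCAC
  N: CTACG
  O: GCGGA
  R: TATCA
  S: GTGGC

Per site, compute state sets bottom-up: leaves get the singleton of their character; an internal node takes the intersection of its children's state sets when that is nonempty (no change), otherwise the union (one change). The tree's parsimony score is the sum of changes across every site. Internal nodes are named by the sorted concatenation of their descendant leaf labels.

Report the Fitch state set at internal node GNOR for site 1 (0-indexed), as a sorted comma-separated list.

site 0, node GO: G={A} ∪ O={G} → {A,G} (+1)
site 0, node GNO: GO={A,G} ∪ N={C} → {A,C,G} (+1)
site 0, node GNOR: GNO={A,C,G} ∪ R={T} → {A,C,G,T} (+1)
site 0, node IS: I={G} ∩ S={G} → {G} (+0)
site 0, node GINORS: GNOR={A,C,G,T} ∩ IS={G} → {G} (+0)
site 1, node GO: G={G} ∪ O={C} → {C,G} (+1)
site 1, node GNO: GO={C,G} ∪ N={T} → {C,G,T} (+1)
site 1, node GNOR: GNO={C,G,T} ∪ R={A} → {A,C,G,T} (+1)
site 1, node IS: I={T} ∩ S={T} → {T} (+0)
site 1, node GINORS: GNOR={A,C,G,T} ∩ IS={T} → {T} (+0)
site 2, node GO: G={G} ∩ O={G} → {G} (+0)
site 2, node GNO: GO={G} ∪ N={A} → {A,G} (+1)
site 2, node GNOR: GNO={A,G} ∪ R={T} → {A,G,T} (+1)
site 2, node IS: I={C} ∪ S={G} → {C,G} (+1)
site 2, node GINORS: GNOR={A,G,T} ∩ IS={C,G} → {G} (+0)
site 3, node GO: G={A} ∪ O={G} → {A,G} (+1)
site 3, node GNO: GO={A,G} ∪ N={C} → {A,C,G} (+1)
site 3, node GNOR: GNO={A,C,G} ∩ R={C} → {C} (+0)
site 3, node IS: I={A} ∪ S={G} → {A,G} (+1)
site 3, node GINORS: GNOR={C} ∪ IS={A,G} → {A,C,G} (+1)
site 4, node GO: G={T} ∪ O={A} → {A,T} (+1)
site 4, node GNO: GO={A,T} ∪ N={G} → {A,G,T} (+1)
site 4, node GNOR: GNO={A,G,T} ∩ R={A} → {A} (+0)
site 4, node IS: I={C} ∩ S={C} → {C} (+0)
site 4, node GINORS: GNOR={A} ∪ IS={C} → {A,C} (+1)
per-site changes: [3, 3, 3, 4, 3]; total = 16

A,C,G,T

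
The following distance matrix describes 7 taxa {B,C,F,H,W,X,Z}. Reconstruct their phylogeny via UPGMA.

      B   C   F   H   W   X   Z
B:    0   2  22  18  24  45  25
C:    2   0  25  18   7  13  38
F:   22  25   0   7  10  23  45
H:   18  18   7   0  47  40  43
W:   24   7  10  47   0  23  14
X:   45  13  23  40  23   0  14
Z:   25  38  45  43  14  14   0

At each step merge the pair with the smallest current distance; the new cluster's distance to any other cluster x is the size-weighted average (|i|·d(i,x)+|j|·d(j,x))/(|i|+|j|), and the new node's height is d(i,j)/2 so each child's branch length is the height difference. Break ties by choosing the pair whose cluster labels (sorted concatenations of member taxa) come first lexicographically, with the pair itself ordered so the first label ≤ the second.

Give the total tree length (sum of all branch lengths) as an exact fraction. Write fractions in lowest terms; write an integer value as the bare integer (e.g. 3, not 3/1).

489/8

step 1: merge (B,C) at d=2; branch lengths B→1, C→1; new cluster BC
  updated: d(BC,F)=47/2, d(BC,H)=18, d(BC,W)=31/2, d(BC,X)=29, d(BC,Z)=63/2
step 2: merge (F,H) at d=7; branch lengths F→7/2, H→7/2; new cluster FH
  updated: d(BC,FH)=83/4, d(FH,W)=57/2, d(FH,X)=63/2, d(FH,Z)=44
step 3: merge (W,Z) at d=14; branch lengths W→7, Z→7; new cluster WZ
  updated: d(BC,WZ)=47/2, d(FH,WZ)=145/4, d(WZ,X)=37/2
step 4: merge (WZ,X) at d=37/2; branch lengths WZ→9/4, X→37/4; new cluster WXZ
  updated: d(BC,WXZ)=76/3, d(FH,WXZ)=104/3
step 5: merge (BC,FH) at d=83/4; branch lengths BC→75/8, FH→55/8; new cluster BCFH
  updated: d(BCFH,WXZ)=30
step 6: merge (BCFH,WXZ) at d=30; branch lengths BCFH→37/8, WXZ→23/4; new cluster BCFHWXZ
final tree: (((B:1,C:1):75/8,(F:7/2,H:7/2):55/8):37/8,((W:7,Z:7):9/4,X:37/4):23/4)
total length: 489/8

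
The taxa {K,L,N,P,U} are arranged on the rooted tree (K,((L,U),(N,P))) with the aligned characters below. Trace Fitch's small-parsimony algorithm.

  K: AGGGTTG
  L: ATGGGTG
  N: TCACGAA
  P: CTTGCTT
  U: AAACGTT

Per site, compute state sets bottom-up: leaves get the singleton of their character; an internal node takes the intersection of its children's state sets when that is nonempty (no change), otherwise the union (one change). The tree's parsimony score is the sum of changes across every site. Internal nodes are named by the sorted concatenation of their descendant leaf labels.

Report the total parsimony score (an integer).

16

[col 0] LU: children L:{A}, U:{A} ∩→ {A}; cost 0
[col 0] NP: children N:{T}, P:{C} ∪→ {C,T}; cost 1
[col 0] LNPU: children LU:{A}, NP:{C,T} ∪→ {A,C,T}; cost 1
[col 0] KLNPU: children K:{A}, LNPU:{A,C,T} ∩→ {A}; cost 0
[col 1] LU: children L:{T}, U:{A} ∪→ {A,T}; cost 1
[col 1] NP: children N:{C}, P:{T} ∪→ {C,T}; cost 1
[col 1] LNPU: children LU:{A,T}, NP:{C,T} ∩→ {T}; cost 0
[col 1] KLNPU: children K:{G}, LNPU:{T} ∪→ {G,T}; cost 1
[col 2] LU: children L:{G}, U:{A} ∪→ {A,G}; cost 1
[col 2] NP: children N:{A}, P:{T} ∪→ {A,T}; cost 1
[col 2] LNPU: children LU:{A,G}, NP:{A,T} ∩→ {A}; cost 0
[col 2] KLNPU: children K:{G}, LNPU:{A} ∪→ {A,G}; cost 1
[col 3] LU: children L:{G}, U:{C} ∪→ {C,G}; cost 1
[col 3] NP: children N:{C}, P:{G} ∪→ {C,G}; cost 1
[col 3] LNPU: children LU:{C,G}, NP:{C,G} ∩→ {C,G}; cost 0
[col 3] KLNPU: children K:{G}, LNPU:{C,G} ∩→ {G}; cost 0
[col 4] LU: children L:{G}, U:{G} ∩→ {G}; cost 0
[col 4] NP: children N:{G}, P:{C} ∪→ {C,G}; cost 1
[col 4] LNPU: children LU:{G}, NP:{C,G} ∩→ {G}; cost 0
[col 4] KLNPU: children K:{T}, LNPU:{G} ∪→ {G,T}; cost 1
[col 5] LU: children L:{T}, U:{T} ∩→ {T}; cost 0
[col 5] NP: children N:{A}, P:{T} ∪→ {A,T}; cost 1
[col 5] LNPU: children LU:{T}, NP:{A,T} ∩→ {T}; cost 0
[col 5] KLNPU: children K:{T}, LNPU:{T} ∩→ {T}; cost 0
[col 6] LU: children L:{G}, U:{T} ∪→ {G,T}; cost 1
[col 6] NP: children N:{A}, P:{T} ∪→ {A,T}; cost 1
[col 6] LNPU: children LU:{G,T}, NP:{A,T} ∩→ {T}; cost 0
[col 6] KLNPU: children K:{G}, LNPU:{T} ∪→ {G,T}; cost 1
per-site changes: [2, 3, 3, 2, 2, 1, 3]; total = 16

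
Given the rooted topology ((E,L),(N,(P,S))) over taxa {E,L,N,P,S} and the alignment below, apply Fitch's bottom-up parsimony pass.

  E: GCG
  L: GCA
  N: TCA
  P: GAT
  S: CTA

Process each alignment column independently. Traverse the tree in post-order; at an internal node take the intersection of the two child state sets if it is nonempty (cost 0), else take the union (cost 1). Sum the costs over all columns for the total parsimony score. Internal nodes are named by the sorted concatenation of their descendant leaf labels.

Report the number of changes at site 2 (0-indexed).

2

EL@0: {G} ∩ {G} = {G} (intersection, +0)
PS@0: {G} ∪ {C} = {C,G} (union, +1)
NPS@0: {T} ∪ {C,G} = {C,G,T} (union, +1)
ELNPS@0: {G} ∩ {C,G,T} = {G} (intersection, +0)
EL@1: {C} ∩ {C} = {C} (intersection, +0)
PS@1: {A} ∪ {T} = {A,T} (union, +1)
NPS@1: {C} ∪ {A,T} = {A,C,T} (union, +1)
ELNPS@1: {C} ∩ {A,C,T} = {C} (intersection, +0)
EL@2: {G} ∪ {A} = {A,G} (union, +1)
PS@2: {T} ∪ {A} = {A,T} (union, +1)
NPS@2: {A} ∩ {A,T} = {A} (intersection, +0)
ELNPS@2: {A,G} ∩ {A} = {A} (intersection, +0)
per-site changes: [2, 2, 2]; total = 6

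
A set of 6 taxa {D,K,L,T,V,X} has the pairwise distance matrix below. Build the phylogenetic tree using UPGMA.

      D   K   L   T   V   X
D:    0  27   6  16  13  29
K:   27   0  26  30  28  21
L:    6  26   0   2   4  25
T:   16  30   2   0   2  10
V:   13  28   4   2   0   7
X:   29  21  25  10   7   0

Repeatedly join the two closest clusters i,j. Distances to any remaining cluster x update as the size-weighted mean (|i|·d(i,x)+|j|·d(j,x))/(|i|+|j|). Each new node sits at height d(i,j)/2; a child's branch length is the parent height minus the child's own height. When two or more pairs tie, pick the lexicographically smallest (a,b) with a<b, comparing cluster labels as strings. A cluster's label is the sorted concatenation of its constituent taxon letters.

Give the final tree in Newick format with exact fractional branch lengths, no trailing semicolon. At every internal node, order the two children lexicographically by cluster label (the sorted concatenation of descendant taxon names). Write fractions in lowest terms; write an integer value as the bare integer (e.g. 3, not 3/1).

(((D:35/6,((L:1,T:1):1/2,V:3/2):13/3):73/24,X:71/8):173/40,K:66/5)

step 1: merge (L,T) at d=2; branch lengths L→1, T→1; new cluster LT
  updated: d(D,LT)=11, d(K,LT)=28, d(LT,V)=3, d(LT,X)=35/2
step 2: merge (LT,V) at d=3; branch lengths LT→1/2, V→3/2; new cluster LTV
  updated: d(D,LTV)=35/3, d(K,LTV)=28, d(LTV,X)=14
step 3: merge (D,LTV) at d=35/3; branch lengths D→35/6, LTV→13/3; new cluster DLTV
  updated: d(DLTV,K)=111/4, d(DLTV,X)=71/4
step 4: merge (DLTV,X) at d=71/4; branch lengths DLTV→73/24, X→71/8; new cluster DLTVX
  updated: d(DLTVX,K)=132/5
step 5: merge (DLTVX,K) at d=132/5; branch lengths DLTVX→173/40, K→66/5; new cluster DKLTVX
final tree: (((D:35/6,((L:1,T:1):1/2,V:3/2):13/3):73/24,X:71/8):173/40,K:66/5)
total length: 5233/120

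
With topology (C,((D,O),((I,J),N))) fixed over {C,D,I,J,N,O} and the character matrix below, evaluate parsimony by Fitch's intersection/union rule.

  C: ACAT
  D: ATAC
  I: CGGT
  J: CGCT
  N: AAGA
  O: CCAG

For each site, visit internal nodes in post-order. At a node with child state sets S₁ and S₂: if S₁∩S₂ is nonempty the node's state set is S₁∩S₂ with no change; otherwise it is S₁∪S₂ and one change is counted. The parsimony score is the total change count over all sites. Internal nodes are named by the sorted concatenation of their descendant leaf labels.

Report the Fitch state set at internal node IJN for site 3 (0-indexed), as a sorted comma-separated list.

A,T

site 0, node DO: D={A} ∪ O={C} → {A,C} (+1)
site 0, node IJ: I={C} ∩ J={C} → {C} (+0)
site 0, node IJN: IJ={C} ∪ N={A} → {A,C} (+1)
site 0, node DIJNO: DO={A,C} ∩ IJN={A,C} → {A,C} (+0)
site 0, node CDIJNO: C={A} ∩ DIJNO={A,C} → {A} (+0)
site 1, node DO: D={T} ∪ O={C} → {C,T} (+1)
site 1, node IJ: I={G} ∩ J={G} → {G} (+0)
site 1, node IJN: IJ={G} ∪ N={A} → {A,G} (+1)
site 1, node DIJNO: DO={C,T} ∪ IJN={A,G} → {A,C,G,T} (+1)
site 1, node CDIJNO: C={C} ∩ DIJNO={A,C,G,T} → {C} (+0)
site 2, node DO: D={A} ∩ O={A} → {A} (+0)
site 2, node IJ: I={G} ∪ J={C} → {C,G} (+1)
site 2, node IJN: IJ={C,G} ∩ N={G} → {G} (+0)
site 2, node DIJNO: DO={A} ∪ IJN={G} → {A,G} (+1)
site 2, node CDIJNO: C={A} ∩ DIJNO={A,G} → {A} (+0)
site 3, node DO: D={C} ∪ O={G} → {C,G} (+1)
site 3, node IJ: I={T} ∩ J={T} → {T} (+0)
site 3, node IJN: IJ={T} ∪ N={A} → {A,T} (+1)
site 3, node DIJNO: DO={C,G} ∪ IJN={A,T} → {A,C,G,T} (+1)
site 3, node CDIJNO: C={T} ∩ DIJNO={A,C,G,T} → {T} (+0)
per-site changes: [2, 3, 2, 3]; total = 10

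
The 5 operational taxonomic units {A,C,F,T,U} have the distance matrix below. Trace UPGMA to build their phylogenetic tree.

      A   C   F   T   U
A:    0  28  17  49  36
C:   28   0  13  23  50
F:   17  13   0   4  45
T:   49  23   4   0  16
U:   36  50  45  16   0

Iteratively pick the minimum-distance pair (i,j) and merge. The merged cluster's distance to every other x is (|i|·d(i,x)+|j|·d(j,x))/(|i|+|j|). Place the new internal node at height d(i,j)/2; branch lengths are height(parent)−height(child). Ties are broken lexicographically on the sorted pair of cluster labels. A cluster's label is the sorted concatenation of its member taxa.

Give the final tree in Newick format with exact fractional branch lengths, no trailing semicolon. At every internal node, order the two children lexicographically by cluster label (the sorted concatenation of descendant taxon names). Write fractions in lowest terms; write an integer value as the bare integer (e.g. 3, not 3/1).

step 1: merge (F,T) at d=4; branch lengths F→2, T→2; new cluster FT
  updated: d(A,FT)=33, d(C,FT)=18, d(FT,U)=61/2
step 2: merge (C,FT) at d=18; branch lengths C→9, FT→7; new cluster CFT
  updated: d(A,CFT)=94/3, d(CFT,U)=37
step 3: merge (A,CFT) at d=94/3; branch lengths A→47/3, CFT→20/3; new cluster ACFT
  updated: d(ACFT,U)=147/4
step 4: merge (ACFT,U) at d=147/4; branch lengths ACFT→65/24, U→147/8; new cluster ACFTU
final tree: ((A:47/3,(C:9,(F:2,T:2):7):20/3):65/24,U:147/8)
total length: 761/12

((A:47/3,(C:9,(F:2,T:2):7):20/3):65/24,U:147/8)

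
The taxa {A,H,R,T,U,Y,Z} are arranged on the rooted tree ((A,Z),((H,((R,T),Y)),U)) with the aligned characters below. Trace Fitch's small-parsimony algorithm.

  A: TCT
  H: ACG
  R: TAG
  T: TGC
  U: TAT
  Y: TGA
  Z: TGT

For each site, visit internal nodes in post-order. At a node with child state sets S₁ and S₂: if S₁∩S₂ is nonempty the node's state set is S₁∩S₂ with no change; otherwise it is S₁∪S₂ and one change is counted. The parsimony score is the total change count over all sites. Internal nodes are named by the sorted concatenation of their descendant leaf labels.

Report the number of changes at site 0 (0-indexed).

[col 0] AZ: children A:{T}, Z:{T} ∩→ {T}; cost 0
[col 0] RT: children R:{T}, T:{T} ∩→ {T}; cost 0
[col 0] RTY: children RT:{T}, Y:{T} ∩→ {T}; cost 0
[col 0] HRTY: children H:{A}, RTY:{T} ∪→ {A,T}; cost 1
[col 0] HRTUY: children HRTY:{A,T}, U:{T} ∩→ {T}; cost 0
[col 0] AHRTUYZ: children AZ:{T}, HRTUY:{T} ∩→ {T}; cost 0
[col 1] AZ: children A:{C}, Z:{G} ∪→ {C,G}; cost 1
[col 1] RT: children R:{A}, T:{G} ∪→ {A,G}; cost 1
[col 1] RTY: children RT:{A,G}, Y:{G} ∩→ {G}; cost 0
[col 1] HRTY: children H:{C}, RTY:{G} ∪→ {C,G}; cost 1
[col 1] HRTUY: children HRTY:{C,G}, U:{A} ∪→ {A,C,G}; cost 1
[col 1] AHRTUYZ: children AZ:{C,G}, HRTUY:{A,C,G} ∩→ {C,G}; cost 0
[col 2] AZ: children A:{T}, Z:{T} ∩→ {T}; cost 0
[col 2] RT: children R:{G}, T:{C} ∪→ {C,G}; cost 1
[col 2] RTY: children RT:{C,G}, Y:{A} ∪→ {A,C,G}; cost 1
[col 2] HRTY: children H:{G}, RTY:{A,C,G} ∩→ {G}; cost 0
[col 2] HRTUY: children HRTY:{G}, U:{T} ∪→ {G,T}; cost 1
[col 2] AHRTUYZ: children AZ:{T}, HRTUY:{G,T} ∩→ {T}; cost 0
per-site changes: [1, 4, 3]; total = 8

1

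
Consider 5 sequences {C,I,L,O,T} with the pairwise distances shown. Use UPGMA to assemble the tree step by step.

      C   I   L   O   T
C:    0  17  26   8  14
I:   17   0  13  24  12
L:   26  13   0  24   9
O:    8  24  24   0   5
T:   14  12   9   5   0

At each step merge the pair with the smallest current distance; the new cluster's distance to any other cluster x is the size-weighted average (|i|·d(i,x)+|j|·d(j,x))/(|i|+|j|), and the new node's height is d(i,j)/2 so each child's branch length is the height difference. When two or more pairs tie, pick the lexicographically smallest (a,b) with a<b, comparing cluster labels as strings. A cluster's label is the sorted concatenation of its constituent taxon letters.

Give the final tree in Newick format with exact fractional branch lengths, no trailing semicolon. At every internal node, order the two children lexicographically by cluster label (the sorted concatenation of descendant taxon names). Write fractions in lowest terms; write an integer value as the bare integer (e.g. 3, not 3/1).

((C:11/2,(O:5/2,T:5/2):3):23/6,(I:13/2,L:13/2):17/6)

step 1: merge (O,T) at d=5; branch lengths O→5/2, T→5/2; new cluster OT
  updated: d(C,OT)=11, d(I,OT)=18, d(L,OT)=33/2
step 2: merge (C,OT) at d=11; branch lengths C→11/2, OT→3; new cluster COT
  updated: d(COT,I)=53/3, d(COT,L)=59/3
step 3: merge (I,L) at d=13; branch lengths I→13/2, L→13/2; new cluster IL
  updated: d(COT,IL)=56/3
step 4: merge (COT,IL) at d=56/3; branch lengths COT→23/6, IL→17/6; new cluster CILOT
final tree: ((C:11/2,(O:5/2,T:5/2):3):23/6,(I:13/2,L:13/2):17/6)
total length: 199/6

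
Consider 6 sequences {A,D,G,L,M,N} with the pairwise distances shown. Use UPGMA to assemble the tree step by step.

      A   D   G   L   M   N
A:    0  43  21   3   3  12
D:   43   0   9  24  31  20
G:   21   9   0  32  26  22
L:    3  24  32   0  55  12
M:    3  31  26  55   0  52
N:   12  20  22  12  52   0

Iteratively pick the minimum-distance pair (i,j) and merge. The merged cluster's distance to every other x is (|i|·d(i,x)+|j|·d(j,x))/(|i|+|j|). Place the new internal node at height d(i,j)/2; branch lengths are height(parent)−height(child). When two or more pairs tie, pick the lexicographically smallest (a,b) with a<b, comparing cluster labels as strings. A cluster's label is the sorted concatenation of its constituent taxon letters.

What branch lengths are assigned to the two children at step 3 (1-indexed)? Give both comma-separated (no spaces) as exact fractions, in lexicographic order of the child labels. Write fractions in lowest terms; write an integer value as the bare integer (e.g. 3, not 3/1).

9/2,6

1. join A+L (d=3) ⇒ AL; edges |A|=3/2, |L|=3/2
  updated: d(AL,D)=67/2, d(AL,G)=53/2, d(AL,M)=29, d(AL,N)=12
2. join D+G (d=9) ⇒ DG; edges |D|=9/2, |G|=9/2
  updated: d(AL,DG)=30, d(DG,M)=57/2, d(DG,N)=21
3. join AL+N (d=12) ⇒ ALN; edges |AL|=9/2, |N|=6
  updated: d(ALN,DG)=27, d(ALN,M)=110/3
4. join ALN+DG (d=27) ⇒ ADGLN; edges |ALN|=15/2, |DG|=9
  updated: d(ADGLN,M)=167/5
5. join ADGLN+M (d=167/5) ⇒ ADGLMN; edges |ADGLN|=16/5, |M|=167/10
final tree: ((((A:3/2,L:3/2):9/2,N:6):15/2,(D:9/2,G:9/2):9):16/5,M:167/10)
total length: 589/10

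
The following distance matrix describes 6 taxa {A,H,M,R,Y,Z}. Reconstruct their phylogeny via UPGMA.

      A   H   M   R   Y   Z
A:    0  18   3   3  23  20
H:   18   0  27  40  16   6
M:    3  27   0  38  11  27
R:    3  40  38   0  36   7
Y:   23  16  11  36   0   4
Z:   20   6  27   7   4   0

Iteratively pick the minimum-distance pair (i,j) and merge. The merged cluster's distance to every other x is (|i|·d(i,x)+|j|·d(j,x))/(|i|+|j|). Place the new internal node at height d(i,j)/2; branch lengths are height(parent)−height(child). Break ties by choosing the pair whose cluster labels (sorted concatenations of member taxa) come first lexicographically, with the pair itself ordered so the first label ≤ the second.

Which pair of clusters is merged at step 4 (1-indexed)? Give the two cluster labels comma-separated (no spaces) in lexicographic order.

AM,R

iteration 1: select A,M (d=3); attach at lengths (3/2, 3/2); label the merged cluster AM
  updated: d(AM,H)=45/2, d(AM,R)=41/2, d(AM,Y)=17, d(AM,Z)=47/2
iteration 2: select Y,Z (d=4); attach at lengths (2, 2); label the merged cluster YZ
  updated: d(AM,YZ)=81/4, d(H,YZ)=11, d(R,YZ)=43/2
iteration 3: select H,YZ (d=11); attach at lengths (11/2, 7/2); label the merged cluster HYZ
  updated: d(AM,HYZ)=21, d(HYZ,R)=83/3
iteration 4: select AM,R (d=41/2); attach at lengths (35/4, 41/4); label the merged cluster AMR
  updated: d(AMR,HYZ)=209/9
iteration 5: select AMR,HYZ (d=209/9); attach at lengths (49/36, 55/9); label the merged cluster AHMRYZ
final tree: (((A:3/2,M:3/2):35/4,R:41/4):49/36,(H:11/2,(Y:2,Z:2):7/2):55/9)
total length: 1529/36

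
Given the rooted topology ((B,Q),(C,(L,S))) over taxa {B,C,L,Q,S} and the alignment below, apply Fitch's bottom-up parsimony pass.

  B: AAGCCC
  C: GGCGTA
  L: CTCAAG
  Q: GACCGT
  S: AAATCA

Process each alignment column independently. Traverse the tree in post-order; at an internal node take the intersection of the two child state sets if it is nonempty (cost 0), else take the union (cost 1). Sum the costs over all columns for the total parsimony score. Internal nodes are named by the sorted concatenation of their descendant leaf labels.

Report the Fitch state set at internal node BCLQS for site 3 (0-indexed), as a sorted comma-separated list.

A,C,G,T

BQ@0: {A} ∪ {G} = {A,G} (union, +1)
LS@0: {C} ∪ {A} = {A,C} (union, +1)
CLS@0: {G} ∪ {A,C} = {A,C,G} (union, +1)
BCLQS@0: {A,G} ∩ {A,C,G} = {A,G} (intersection, +0)
BQ@1: {A} ∩ {A} = {A} (intersection, +0)
LS@1: {T} ∪ {A} = {A,T} (union, +1)
CLS@1: {G} ∪ {A,T} = {A,G,T} (union, +1)
BCLQS@1: {A} ∩ {A,G,T} = {A} (intersection, +0)
BQ@2: {G} ∪ {C} = {C,G} (union, +1)
LS@2: {C} ∪ {A} = {A,C} (union, +1)
CLS@2: {C} ∩ {A,C} = {C} (intersection, +0)
BCLQS@2: {C,G} ∩ {C} = {C} (intersection, +0)
BQ@3: {C} ∩ {C} = {C} (intersection, +0)
LS@3: {A} ∪ {T} = {A,T} (union, +1)
CLS@3: {G} ∪ {A,T} = {A,G,T} (union, +1)
BCLQS@3: {C} ∪ {A,G,T} = {A,C,G,T} (union, +1)
BQ@4: {C} ∪ {G} = {C,G} (union, +1)
LS@4: {A} ∪ {C} = {A,C} (union, +1)
CLS@4: {T} ∪ {A,C} = {A,C,T} (union, +1)
BCLQS@4: {C,G} ∩ {A,C,T} = {C} (intersection, +0)
BQ@5: {C} ∪ {T} = {C,T} (union, +1)
LS@5: {G} ∪ {A} = {A,G} (union, +1)
CLS@5: {A} ∩ {A,G} = {A} (intersection, +0)
BCLQS@5: {C,T} ∪ {A} = {A,C,T} (union, +1)
per-site changes: [3, 2, 2, 3, 3, 3]; total = 16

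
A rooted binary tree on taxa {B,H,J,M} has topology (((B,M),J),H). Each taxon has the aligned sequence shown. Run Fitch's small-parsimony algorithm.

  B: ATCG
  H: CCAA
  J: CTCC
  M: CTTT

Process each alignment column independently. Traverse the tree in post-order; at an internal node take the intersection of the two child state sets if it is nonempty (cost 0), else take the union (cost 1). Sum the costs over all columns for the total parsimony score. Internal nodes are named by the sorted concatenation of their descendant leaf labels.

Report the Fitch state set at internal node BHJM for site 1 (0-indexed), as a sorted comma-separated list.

BM@0: {A} ∪ {C} = {A,C} (union, +1)
BJM@0: {A,C} ∩ {C} = {C} (intersection, +0)
BHJM@0: {C} ∩ {C} = {C} (intersection, +0)
BM@1: {T} ∩ {T} = {T} (intersection, +0)
BJM@1: {T} ∩ {T} = {T} (intersection, +0)
BHJM@1: {T} ∪ {C} = {C,T} (union, +1)
BM@2: {C} ∪ {T} = {C,T} (union, +1)
BJM@2: {C,T} ∩ {C} = {C} (intersection, +0)
BHJM@2: {C} ∪ {A} = {A,C} (union, +1)
BM@3: {G} ∪ {T} = {G,T} (union, +1)
BJM@3: {G,T} ∪ {C} = {C,G,T} (union, +1)
BHJM@3: {C,G,T} ∪ {A} = {A,C,G,T} (union, +1)
per-site changes: [1, 1, 2, 3]; total = 7

C,T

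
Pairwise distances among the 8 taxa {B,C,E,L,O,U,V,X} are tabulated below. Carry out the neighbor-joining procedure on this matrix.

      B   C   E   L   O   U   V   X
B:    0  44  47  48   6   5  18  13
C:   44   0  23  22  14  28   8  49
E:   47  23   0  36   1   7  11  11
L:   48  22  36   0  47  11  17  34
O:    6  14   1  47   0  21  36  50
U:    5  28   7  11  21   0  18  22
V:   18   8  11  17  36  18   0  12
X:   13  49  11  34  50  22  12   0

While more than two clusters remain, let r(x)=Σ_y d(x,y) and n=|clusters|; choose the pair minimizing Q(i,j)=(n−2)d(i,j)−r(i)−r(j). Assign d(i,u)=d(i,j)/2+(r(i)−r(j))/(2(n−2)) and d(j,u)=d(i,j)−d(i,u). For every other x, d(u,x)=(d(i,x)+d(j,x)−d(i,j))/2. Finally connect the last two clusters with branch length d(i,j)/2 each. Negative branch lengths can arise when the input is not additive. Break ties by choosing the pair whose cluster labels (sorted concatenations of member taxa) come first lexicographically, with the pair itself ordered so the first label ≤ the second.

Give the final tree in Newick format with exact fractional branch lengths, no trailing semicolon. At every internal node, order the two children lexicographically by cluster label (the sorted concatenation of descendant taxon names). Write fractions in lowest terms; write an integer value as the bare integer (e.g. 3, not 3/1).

step 1: merge (B,O) at d=6, Q=-320; branch lengths B→7/2, O→5/2; new cluster BO
  updated: d(BO,C)=26, d(BO,E)=21, d(BO,L)=89/2, d(BO,U)=10, d(BO,V)=24, d(BO,X)=57/2
step 2: merge (C,L) at d=22, Q=-421/2; branch lengths C→203/20, L→237/20; new cluster CL
  updated: d(BO,CL)=97/4, d(CL,E)=37/2, d(CL,U)=17/2, d(CL,V)=3/2, d(CL,X)=61/2
step 3: merge (CL,V) at d=3/2, Q=-575/4; branch lengths CL→91/32, V→-43/32; new cluster CLV
  updated: d(BO,CLV)=187/8, d(CLV,E)=14, d(CLV,U)=25/2, d(CLV,X)=41/2
step 4: merge (BO,U) at d=10, Q=-835/8; branch lengths BO→491/48, U→-11/48; new cluster BOU
  updated: d(BOU,CLV)=207/16, d(BOU,E)=9, d(BOU,X)=81/4
step 5: merge (BOU,CLV) at d=207/16, Q=-255/4; branch lengths BOU→165/32, CLV→249/32; new cluster BCLOUV
  updated: d(BCLOUV,E)=161/32, d(BCLOUV,X)=445/32
step 6: merge (BCLOUV,E) at d=161/32, Q=-479/16; branch lengths BCLOUV→127/32, E→17/16; new cluster BCELOUV
  updated: d(BCELOUV,X)=159/16
step 7: merge (BCELOUV,X) at d=159/16; branch lengths BCELOUV→159/32, X→159/32; new cluster BCELOUVX
final tree: (((((B:7/2,O:5/2):491/48,U:-11/48):165/32,((C:203/20,L:237/20):91/32,V:-43/32):249/32):127/32,E:17/16):159/32,X:159/32)
total length: 2157/32

(((((B:7/2,O:5/2):491/48,U:-11/48):165/32,((C:203/20,L:237/20):91/32,V:-43/32):249/32):127/32,E:17/16):159/32,X:159/32)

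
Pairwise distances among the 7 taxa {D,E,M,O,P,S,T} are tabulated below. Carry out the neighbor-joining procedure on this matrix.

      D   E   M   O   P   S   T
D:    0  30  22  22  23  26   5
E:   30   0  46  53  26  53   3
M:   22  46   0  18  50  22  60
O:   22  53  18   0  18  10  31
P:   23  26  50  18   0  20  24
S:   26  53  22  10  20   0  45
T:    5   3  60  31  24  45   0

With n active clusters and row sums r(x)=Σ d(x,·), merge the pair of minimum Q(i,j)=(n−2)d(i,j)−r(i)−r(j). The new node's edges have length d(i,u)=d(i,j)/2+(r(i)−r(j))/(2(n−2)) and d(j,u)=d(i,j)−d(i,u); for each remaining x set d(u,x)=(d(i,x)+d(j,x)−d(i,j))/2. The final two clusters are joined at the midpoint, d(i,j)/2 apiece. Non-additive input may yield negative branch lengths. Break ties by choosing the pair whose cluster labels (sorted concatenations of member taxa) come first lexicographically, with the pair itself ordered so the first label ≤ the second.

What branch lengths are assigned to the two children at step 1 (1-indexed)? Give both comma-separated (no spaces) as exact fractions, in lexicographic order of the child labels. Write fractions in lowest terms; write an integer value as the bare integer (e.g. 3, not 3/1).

29/5,-14/5

iteration 1: select E,T (d=3, Q=-364); attach at lengths (29/5, -14/5); label the merged cluster ET
  updated: d(D,ET)=16, d(ET,M)=103/2, d(ET,O)=81/2, d(ET,P)=47/2, d(ET,S)=95/2
iteration 2: select D,ET (d=16, Q=-224); attach at lengths (-3/4, 67/4); label the merged cluster DET
  updated: d(DET,M)=115/4, d(DET,O)=93/4, d(DET,P)=61/4, d(DET,S)=115/4
iteration 3: select DET,P (d=61/4, Q=-307/2); attach at lengths (77/12, 53/6); label the merged cluster DEPT
  updated: d(DEPT,M)=127/4, d(DEPT,O)=13, d(DEPT,S)=67/4
iteration 4: select DEPT,S (d=67/4, Q=-307/4); attach at lengths (185/16, 83/16); label the merged cluster DEPST
  updated: d(DEPST,M)=37/2, d(DEPST,O)=25/8
iteration 5: select DEPST,M (d=37/2, Q=-317/8); attach at lengths (29/16, 267/16); label the merged cluster DEMPST
  updated: d(DEMPST,O)=21/16
iteration 6: select DEMPST,O (d=21/16); attach at lengths (21/32, 21/32); label the merged cluster DEMOPST
final tree: (((((D:-3/4,(E:29/5,T:-14/5):67/4):77/12,P:53/6):185/16,S:83/16):29/16,M:267/16):21/32,O:21/32)
total length: 1133/16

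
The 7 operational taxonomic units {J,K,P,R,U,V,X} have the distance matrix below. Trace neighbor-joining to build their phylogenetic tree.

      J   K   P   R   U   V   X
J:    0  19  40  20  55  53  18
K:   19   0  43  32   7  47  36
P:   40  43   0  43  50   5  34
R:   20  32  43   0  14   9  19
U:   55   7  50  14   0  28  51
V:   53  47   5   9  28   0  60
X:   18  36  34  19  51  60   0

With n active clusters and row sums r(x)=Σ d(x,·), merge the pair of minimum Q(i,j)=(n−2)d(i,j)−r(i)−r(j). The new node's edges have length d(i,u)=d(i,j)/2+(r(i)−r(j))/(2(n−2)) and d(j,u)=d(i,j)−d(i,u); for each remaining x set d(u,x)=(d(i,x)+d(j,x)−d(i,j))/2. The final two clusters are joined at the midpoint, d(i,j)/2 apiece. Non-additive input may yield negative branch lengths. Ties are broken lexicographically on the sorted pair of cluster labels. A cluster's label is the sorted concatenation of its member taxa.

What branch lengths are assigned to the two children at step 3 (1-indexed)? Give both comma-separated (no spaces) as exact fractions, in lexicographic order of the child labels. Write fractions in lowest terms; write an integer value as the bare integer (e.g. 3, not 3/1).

step 1: merge (P,V) at d=5, Q=-392; branch lengths P→19/5, V→6/5; new cluster PV
  updated: d(J,PV)=44, d(K,PV)=85/2, d(PV,R)=47/2, d(PV,U)=73/2, d(PV,X)=89/2
step 2: merge (K,U) at d=7, Q=-272; branch lengths K→1/8, U→55/8; new cluster KU
  updated: d(J,KU)=67/2, d(KU,PV)=36, d(KU,R)=39/2, d(KU,X)=40
step 3: merge (J,X) at d=18, Q=-183; branch lengths J→8, X→10; new cluster JX
  updated: d(JX,KU)=111/4, d(JX,PV)=141/4, d(JX,R)=21/2
step 4: merge (JX,R) at d=21/2, Q=-106; branch lengths JX→41/4, R→1/4; new cluster JRX
  updated: d(JRX,KU)=147/8, d(JRX,PV)=193/8
step 5: merge (JRX,KU) at d=147/8, Q=-157/2; branch lengths JRX→13/4, KU→121/8; new cluster JKRUX
  updated: d(JKRUX,PV)=167/8
step 6: merge (JKRUX,PV) at d=167/8; branch lengths JKRUX→167/16, PV→167/16; new cluster JKPRUVX
final tree: ((((J:8,X:10):41/4,R:1/4):13/4,(K:1/8,U:55/8):121/8):167/16,(P:19/5,V:6/5):167/16)
total length: 319/4

8,10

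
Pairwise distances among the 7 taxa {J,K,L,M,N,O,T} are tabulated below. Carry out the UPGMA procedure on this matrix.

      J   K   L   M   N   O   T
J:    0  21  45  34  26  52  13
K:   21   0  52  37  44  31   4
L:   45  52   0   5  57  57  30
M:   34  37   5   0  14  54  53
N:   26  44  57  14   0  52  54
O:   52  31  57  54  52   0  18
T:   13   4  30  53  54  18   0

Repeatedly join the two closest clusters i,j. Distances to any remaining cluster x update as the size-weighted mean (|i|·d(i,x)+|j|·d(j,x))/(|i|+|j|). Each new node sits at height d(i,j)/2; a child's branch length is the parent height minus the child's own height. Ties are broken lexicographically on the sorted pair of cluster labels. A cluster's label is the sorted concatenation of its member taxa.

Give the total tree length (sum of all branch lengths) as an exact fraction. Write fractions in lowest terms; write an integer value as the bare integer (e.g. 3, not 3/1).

step 1: merge (K,T) at d=4; branch lengths K→2, T→2; new cluster KT
  updated: d(J,KT)=17, d(KT,L)=41, d(KT,M)=45, d(KT,N)=49, d(KT,O)=49/2
step 2: merge (L,M) at d=5; branch lengths L→5/2, M→5/2; new cluster LM
  updated: d(J,LM)=79/2, d(KT,LM)=43, d(LM,N)=71/2, d(LM,O)=111/2
step 3: merge (J,KT) at d=17; branch lengths J→17/2, KT→13/2; new cluster JKT
  updated: d(JKT,LM)=251/6, d(JKT,N)=124/3, d(JKT,O)=101/3
step 4: merge (JKT,O) at d=101/3; branch lengths JKT→25/3, O→101/6; new cluster JKOT
  updated: d(JKOT,LM)=181/4, d(JKOT,N)=44
step 5: merge (LM,N) at d=71/2; branch lengths LM→61/4, N→71/4; new cluster LMN
  updated: d(JKOT,LMN)=269/6
step 6: merge (JKOT,LMN) at d=269/6; branch lengths JKOT→67/12, LMN→14/3; new cluster JKLMNOT
final tree: (((J:17/2,(K:2,T:2):13/2):25/3,O:101/6):67/12,((L:5/2,M:5/2):61/4,N:71/4):14/3)
total length: 1109/12

1109/12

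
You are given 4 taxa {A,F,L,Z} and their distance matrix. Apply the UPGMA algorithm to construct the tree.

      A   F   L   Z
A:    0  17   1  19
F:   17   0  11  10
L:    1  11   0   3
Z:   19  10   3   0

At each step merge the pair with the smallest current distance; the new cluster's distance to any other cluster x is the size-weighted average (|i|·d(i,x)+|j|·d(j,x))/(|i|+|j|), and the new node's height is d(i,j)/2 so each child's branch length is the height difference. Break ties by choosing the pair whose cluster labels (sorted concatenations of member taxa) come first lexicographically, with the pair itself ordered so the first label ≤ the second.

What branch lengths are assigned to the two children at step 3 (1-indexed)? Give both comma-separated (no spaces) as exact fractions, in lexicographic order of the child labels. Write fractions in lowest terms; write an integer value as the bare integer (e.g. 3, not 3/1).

23/4,5/4

iteration 1: select A,L (d=1); attach at lengths (1/2, 1/2); label the merged cluster AL
  updated: d(AL,F)=14, d(AL,Z)=11
iteration 2: select F,Z (d=10); attach at lengths (5, 5); label the merged cluster FZ
  updated: d(AL,FZ)=25/2
iteration 3: select AL,FZ (d=25/2); attach at lengths (23/4, 5/4); label the merged cluster AFLZ
final tree: ((A:1/2,L:1/2):23/4,(F:5,Z:5):5/4)
total length: 18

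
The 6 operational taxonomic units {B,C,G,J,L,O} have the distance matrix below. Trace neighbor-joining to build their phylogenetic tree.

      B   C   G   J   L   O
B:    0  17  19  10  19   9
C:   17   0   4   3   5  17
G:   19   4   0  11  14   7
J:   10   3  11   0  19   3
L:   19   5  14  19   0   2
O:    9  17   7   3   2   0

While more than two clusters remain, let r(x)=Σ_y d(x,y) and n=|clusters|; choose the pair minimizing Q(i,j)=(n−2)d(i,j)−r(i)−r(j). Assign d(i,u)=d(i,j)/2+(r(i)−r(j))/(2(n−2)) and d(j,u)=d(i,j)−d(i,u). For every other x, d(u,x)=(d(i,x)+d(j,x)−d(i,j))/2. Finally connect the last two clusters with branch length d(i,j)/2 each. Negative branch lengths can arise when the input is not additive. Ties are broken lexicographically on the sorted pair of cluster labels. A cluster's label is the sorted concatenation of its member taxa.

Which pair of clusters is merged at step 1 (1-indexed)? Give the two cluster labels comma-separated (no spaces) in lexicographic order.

L,O

step 1: merge (L,O) at d=2, Q=-89; branch lengths L→29/8, O→-13/8; new cluster LO
  updated: d(B,LO)=13, d(C,LO)=10, d(G,LO)=19/2, d(J,LO)=10
step 2: merge (C,G) at d=4, Q=-131/2; branch lengths C→5/12, G→43/12; new cluster CG
  updated: d(B,CG)=16, d(CG,J)=5, d(CG,LO)=31/4
step 3: merge (B,J) at d=10, Q=-44; branch lengths B→17/2, J→3/2; new cluster BJ
  updated: d(BJ,CG)=11/2, d(BJ,LO)=13/2
step 4: merge (BJ,CG) at d=11/2, Q=-79/4; branch lengths BJ→17/8, CG→27/8; new cluster BCGJ
  updated: d(BCGJ,LO)=35/8
step 5: merge (BCGJ,LO) at d=35/8; branch lengths BCGJ→35/16, LO→35/16; new cluster BCGJLO
final tree: (((B:17/2,J:3/2):17/8,(C:5/12,G:43/12):27/8):35/16,(L:29/8,O:-13/8):35/16)
total length: 207/8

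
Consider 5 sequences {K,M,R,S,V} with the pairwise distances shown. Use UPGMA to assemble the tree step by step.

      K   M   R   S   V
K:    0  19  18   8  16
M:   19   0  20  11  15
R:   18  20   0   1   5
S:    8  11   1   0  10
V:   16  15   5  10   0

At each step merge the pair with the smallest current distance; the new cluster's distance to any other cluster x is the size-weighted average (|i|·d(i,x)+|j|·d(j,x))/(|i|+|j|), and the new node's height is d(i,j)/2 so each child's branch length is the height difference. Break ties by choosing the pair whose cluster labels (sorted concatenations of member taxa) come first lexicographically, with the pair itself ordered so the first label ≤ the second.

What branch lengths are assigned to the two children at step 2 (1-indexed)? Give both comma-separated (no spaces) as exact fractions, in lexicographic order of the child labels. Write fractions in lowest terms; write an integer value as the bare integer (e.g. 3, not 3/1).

13/4,15/4

step 1: merge (R,S) at d=1; branch lengths R→1/2, S→1/2; new cluster RS
  updated: d(K,RS)=13, d(M,RS)=31/2, d(RS,V)=15/2
step 2: merge (RS,V) at d=15/2; branch lengths RS→13/4, V→15/4; new cluster RSV
  updated: d(K,RSV)=14, d(M,RSV)=46/3
step 3: merge (K,RSV) at d=14; branch lengths K→7, RSV→13/4; new cluster KRSV
  updated: d(KRSV,M)=65/4
step 4: merge (KRSV,M) at d=65/4; branch lengths KRSV→9/8, M→65/8; new cluster KMRSV
final tree: ((K:7,((R:1/2,S:1/2):13/4,V:15/4):13/4):9/8,M:65/8)
total length: 55/2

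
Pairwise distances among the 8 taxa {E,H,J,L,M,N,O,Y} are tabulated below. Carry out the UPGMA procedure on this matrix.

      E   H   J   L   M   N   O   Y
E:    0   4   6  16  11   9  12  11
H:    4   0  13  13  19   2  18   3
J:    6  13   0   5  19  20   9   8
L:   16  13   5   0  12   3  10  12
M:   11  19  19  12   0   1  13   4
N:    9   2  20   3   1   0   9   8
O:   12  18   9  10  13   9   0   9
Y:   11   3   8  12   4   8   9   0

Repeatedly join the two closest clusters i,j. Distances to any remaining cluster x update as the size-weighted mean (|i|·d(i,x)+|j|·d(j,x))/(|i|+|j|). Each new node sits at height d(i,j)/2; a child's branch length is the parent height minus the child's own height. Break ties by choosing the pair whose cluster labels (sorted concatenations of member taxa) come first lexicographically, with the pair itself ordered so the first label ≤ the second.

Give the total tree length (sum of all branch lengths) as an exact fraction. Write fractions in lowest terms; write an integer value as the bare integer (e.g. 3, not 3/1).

1. join M+N (d=1) ⇒ MN; edges |M|=1/2, |N|=1/2
  updated: d(E,MN)=10, d(H,MN)=21/2, d(J,MN)=39/2, d(L,MN)=15/2, d(MN,O)=11, d(MN,Y)=6
2. join H+Y (d=3) ⇒ HY; edges |H|=3/2, |Y|=3/2
  updated: d(E,HY)=15/2, d(HY,J)=21/2, d(HY,L)=25/2, d(HY,MN)=33/4, d(HY,O)=27/2
3. join J+L (d=5) ⇒ JL; edges |J|=5/2, |L|=5/2
  updated: d(E,JL)=11, d(HY,JL)=23/2, d(JL,MN)=27/2, d(JL,O)=19/2
4. join E+HY (d=15/2) ⇒ EHY; edges |E|=15/4, |HY|=9/4
  updated: d(EHY,JL)=34/3, d(EHY,MN)=53/6, d(EHY,O)=13
5. join EHY+MN (d=53/6) ⇒ EHMNY; edges |EHY|=2/3, |MN|=47/12
  updated: d(EHMNY,JL)=61/5, d(EHMNY,O)=61/5
6. join JL+O (d=19/2) ⇒ JLO; edges |JL|=9/4, |O|=19/4
  updated: d(EHMNY,JLO)=61/5
7. join EHMNY+JLO (d=61/5) ⇒ EHJLMNOY; edges |EHMNY|=101/60, |JLO|=27/20
final tree: (((E:15/4,(H:3/2,Y:3/2):9/4):2/3,(M:1/2,N:1/2):47/12):101/60,((J:5/2,L:5/2):9/4,O:19/4):27/20)
total length: 1777/60

1777/60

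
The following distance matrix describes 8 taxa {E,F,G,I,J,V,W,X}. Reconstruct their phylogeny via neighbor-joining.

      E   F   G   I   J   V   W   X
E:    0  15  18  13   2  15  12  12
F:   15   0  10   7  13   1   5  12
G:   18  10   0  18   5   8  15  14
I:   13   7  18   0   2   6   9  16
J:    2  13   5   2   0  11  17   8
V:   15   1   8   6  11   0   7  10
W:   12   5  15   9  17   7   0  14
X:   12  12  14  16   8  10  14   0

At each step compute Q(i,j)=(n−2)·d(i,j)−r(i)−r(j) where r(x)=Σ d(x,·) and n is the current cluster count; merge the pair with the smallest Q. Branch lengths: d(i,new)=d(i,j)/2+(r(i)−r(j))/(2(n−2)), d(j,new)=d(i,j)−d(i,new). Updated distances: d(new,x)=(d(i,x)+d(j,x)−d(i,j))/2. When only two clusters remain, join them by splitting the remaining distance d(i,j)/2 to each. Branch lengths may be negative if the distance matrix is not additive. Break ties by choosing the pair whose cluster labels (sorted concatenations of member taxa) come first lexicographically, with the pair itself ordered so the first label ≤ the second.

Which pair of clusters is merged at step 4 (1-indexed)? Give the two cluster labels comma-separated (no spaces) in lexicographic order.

FW,V

1. join E+J (d=2, Q=-133) ⇒ EJ; edges |E|=41/12, |J|=-17/12
  updated: d(EJ,F)=13, d(EJ,G)=21/2, d(EJ,I)=13/2, d(EJ,V)=12, d(EJ,W)=27/2, d(EJ,X)=9
2. join EJ+I (d=13/2, Q=-189/2) ⇒ EIJ; edges |EJ|=69/20, |I|=61/20
  updated: d(EIJ,F)=27/4, d(EIJ,G)=11, d(EIJ,V)=23/4, d(EIJ,W)=8, d(EIJ,X)=37/4
3. join F+W (d=5, Q=-255/4) ⇒ FW; edges |F|=23/32, |W|=137/32
  updated: d(EIJ,FW)=39/8, d(FW,G)=10, d(FW,V)=3/2, d(FW,X)=21/2
4. join FW+V (d=3/2, Q=-381/8) ⇒ FVW; edges |FW|=49/48, |V|=23/48
  updated: d(EIJ,FVW)=73/16, d(FVW,G)=33/4, d(FVW,X)=19/2
5. join EIJ+X (d=37/4, Q=-625/16) ⇒ EIJX; edges |EIJ|=169/64, |X|=423/64
  updated: d(EIJX,FVW)=77/32, d(EIJX,G)=63/8
6. join EIJX+FVW (d=77/32, Q=-593/32) ⇒ EFIJVWX; edges |EIJX|=65/64, |FVW|=89/64
  updated: d(EFIJVWX,G)=439/64
7. join EFIJVWX+G (d=439/64) ⇒ EFGIJVWX; edges |EFIJVWX|=439/128, |G|=439/128
final tree: (((((E:41/12,J:-17/12):69/20,I:61/20):169/64,X:423/64):65/64,((F:23/32,W:137/32):49/48,V:23/48):89/64):439/128,G:439/128)
total length: 2145/64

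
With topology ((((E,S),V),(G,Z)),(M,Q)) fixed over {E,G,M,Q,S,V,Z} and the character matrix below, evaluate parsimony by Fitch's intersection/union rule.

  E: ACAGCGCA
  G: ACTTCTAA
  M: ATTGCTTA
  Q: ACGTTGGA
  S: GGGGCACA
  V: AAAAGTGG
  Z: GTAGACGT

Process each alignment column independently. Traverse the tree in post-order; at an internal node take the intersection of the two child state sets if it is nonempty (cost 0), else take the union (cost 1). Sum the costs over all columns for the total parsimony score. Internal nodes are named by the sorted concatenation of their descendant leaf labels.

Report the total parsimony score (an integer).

25

ES@0: {A} ∪ {G} = {A,G} (union, +1)
ESV@0: {A,G} ∩ {A} = {A} (intersection, +0)
GZ@0: {A} ∪ {G} = {A,G} (union, +1)
EGSVZ@0: {A} ∩ {A,G} = {A} (intersection, +0)
MQ@0: {A} ∩ {A} = {A} (intersection, +0)
EGMQSVZ@0: {A} ∩ {A} = {A} (intersection, +0)
ES@1: {C} ∪ {G} = {C,G} (union, +1)
ESV@1: {C,G} ∪ {A} = {A,C,G} (union, +1)
GZ@1: {C} ∪ {T} = {C,T} (union, +1)
EGSVZ@1: {A,C,G} ∩ {C,T} = {C} (intersection, +0)
MQ@1: {T} ∪ {C} = {C,T} (union, +1)
EGMQSVZ@1: {C} ∩ {C,T} = {C} (intersection, +0)
ES@2: {A} ∪ {G} = {A,G} (union, +1)
ESV@2: {A,G} ∩ {A} = {A} (intersection, +0)
GZ@2: {T} ∪ {A} = {A,T} (union, +1)
EGSVZ@2: {A} ∩ {A,T} = {A} (intersection, +0)
MQ@2: {T} ∪ {G} = {G,T} (union, +1)
EGMQSVZ@2: {A} ∪ {G,T} = {A,G,T} (union, +1)
ES@3: {G} ∩ {G} = {G} (intersection, +0)
ESV@3: {G} ∪ {A} = {A,G} (union, +1)
GZ@3: {T} ∪ {G} = {G,T} (union, +1)
EGSVZ@3: {A,G} ∩ {G,T} = {G} (intersection, +0)
MQ@3: {G} ∪ {T} = {G,T} (union, +1)
EGMQSVZ@3: {G} ∩ {G,T} = {G} (intersection, +0)
ES@4: {C} ∩ {C} = {C} (intersection, +0)
ESV@4: {C} ∪ {G} = {C,G} (union, +1)
GZ@4: {C} ∪ {A} = {A,C} (union, +1)
EGSVZ@4: {C,G} ∩ {A,C} = {C} (intersection, +0)
MQ@4: {C} ∪ {T} = {C,T} (union, +1)
EGMQSVZ@4: {C} ∩ {C,T} = {C} (intersection, +0)
ES@5: {G} ∪ {A} = {A,G} (union, +1)
ESV@5: {A,G} ∪ {T} = {A,G,T} (union, +1)
GZ@5: {T} ∪ {C} = {C,T} (union, +1)
EGSVZ@5: {A,G,T} ∩ {C,T} = {T} (intersection, +0)
MQ@5: {T} ∪ {G} = {G,T} (union, +1)
EGMQSVZ@5: {T} ∩ {G,T} = {T} (intersection, +0)
ES@6: {C} ∩ {C} = {C} (intersection, +0)
ESV@6: {C} ∪ {G} = {C,G} (union, +1)
GZ@6: {A} ∪ {G} = {A,G} (union, +1)
EGSVZ@6: {C,G} ∩ {A,G} = {G} (intersection, +0)
MQ@6: {T} ∪ {G} = {G,T} (union, +1)
EGMQSVZ@6: {G} ∩ {G,T} = {G} (intersection, +0)
ES@7: {A} ∩ {A} = {A} (intersection, +0)
ESV@7: {A} ∪ {G} = {A,G} (union, +1)
GZ@7: {A} ∪ {T} = {A,T} (union, +1)
EGSVZ@7: {A,G} ∩ {A,T} = {A} (intersection, +0)
MQ@7: {A} ∩ {A} = {A} (intersection, +0)
EGMQSVZ@7: {A} ∩ {A} = {A} (intersection, +0)
per-site changes: [2, 4, 4, 3, 3, 4, 3, 2]; total = 25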